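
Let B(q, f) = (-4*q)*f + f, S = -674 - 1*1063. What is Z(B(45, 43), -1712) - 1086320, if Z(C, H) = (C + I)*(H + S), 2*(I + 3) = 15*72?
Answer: 23608520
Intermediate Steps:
I = 537 (I = -3 + (15*72)/2 = -3 + (1/2)*1080 = -3 + 540 = 537)
S = -1737 (S = -674 - 1063 = -1737)
B(q, f) = f - 4*f*q (B(q, f) = -4*f*q + f = f - 4*f*q)
Z(C, H) = (-1737 + H)*(537 + C) (Z(C, H) = (C + 537)*(H - 1737) = (537 + C)*(-1737 + H) = (-1737 + H)*(537 + C))
Z(B(45, 43), -1712) - 1086320 = (-932769 - 74691*(1 - 4*45) + 537*(-1712) + (43*(1 - 4*45))*(-1712)) - 1086320 = (-932769 - 74691*(1 - 180) - 919344 + (43*(1 - 180))*(-1712)) - 1086320 = (-932769 - 74691*(-179) - 919344 + (43*(-179))*(-1712)) - 1086320 = (-932769 - 1737*(-7697) - 919344 - 7697*(-1712)) - 1086320 = (-932769 + 13369689 - 919344 + 13177264) - 1086320 = 24694840 - 1086320 = 23608520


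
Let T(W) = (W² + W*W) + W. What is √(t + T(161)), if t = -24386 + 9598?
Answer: 3*√4135 ≈ 192.91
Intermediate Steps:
T(W) = W + 2*W² (T(W) = (W² + W²) + W = 2*W² + W = W + 2*W²)
t = -14788
√(t + T(161)) = √(-14788 + 161*(1 + 2*161)) = √(-14788 + 161*(1 + 322)) = √(-14788 + 161*323) = √(-14788 + 52003) = √37215 = 3*√4135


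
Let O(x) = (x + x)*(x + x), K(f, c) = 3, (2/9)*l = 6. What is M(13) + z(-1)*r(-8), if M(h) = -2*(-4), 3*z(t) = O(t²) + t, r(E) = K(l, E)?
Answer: 11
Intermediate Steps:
l = 27 (l = (9/2)*6 = 27)
O(x) = 4*x² (O(x) = (2*x)*(2*x) = 4*x²)
r(E) = 3
z(t) = t/3 + 4*t⁴/3 (z(t) = (4*(t²)² + t)/3 = (4*t⁴ + t)/3 = (t + 4*t⁴)/3 = t/3 + 4*t⁴/3)
M(h) = 8
M(13) + z(-1)*r(-8) = 8 + ((⅓)*(-1)*(1 + 4*(-1)³))*3 = 8 + ((⅓)*(-1)*(1 + 4*(-1)))*3 = 8 + ((⅓)*(-1)*(1 - 4))*3 = 8 + ((⅓)*(-1)*(-3))*3 = 8 + 1*3 = 8 + 3 = 11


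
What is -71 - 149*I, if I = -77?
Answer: 11402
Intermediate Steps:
-71 - 149*I = -71 - 149*(-77) = -71 + 11473 = 11402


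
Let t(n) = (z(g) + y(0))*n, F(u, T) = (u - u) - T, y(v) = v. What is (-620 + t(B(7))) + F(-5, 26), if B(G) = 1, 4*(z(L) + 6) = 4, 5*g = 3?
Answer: -651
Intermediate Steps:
g = ⅗ (g = (⅕)*3 = ⅗ ≈ 0.60000)
z(L) = -5 (z(L) = -6 + (¼)*4 = -6 + 1 = -5)
F(u, T) = -T (F(u, T) = 0 - T = -T)
t(n) = -5*n (t(n) = (-5 + 0)*n = -5*n)
(-620 + t(B(7))) + F(-5, 26) = (-620 - 5*1) - 1*26 = (-620 - 5) - 26 = -625 - 26 = -651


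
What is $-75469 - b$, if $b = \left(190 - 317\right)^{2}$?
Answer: $-91598$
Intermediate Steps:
$b = 16129$ ($b = \left(-127\right)^{2} = 16129$)
$-75469 - b = -75469 - 16129 = -91598$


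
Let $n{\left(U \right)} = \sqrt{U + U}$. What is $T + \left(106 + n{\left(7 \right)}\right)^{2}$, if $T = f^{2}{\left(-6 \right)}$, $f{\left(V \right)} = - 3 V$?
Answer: $11574 + 212 \sqrt{14} \approx 12367.0$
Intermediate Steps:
$n{\left(U \right)} = \sqrt{2} \sqrt{U}$ ($n{\left(U \right)} = \sqrt{2 U} = \sqrt{2} \sqrt{U}$)
$T = 324$ ($T = \left(\left(-3\right) \left(-6\right)\right)^{2} = 18^{2} = 324$)
$T + \left(106 + n{\left(7 \right)}\right)^{2} = 324 + \left(106 + \sqrt{2} \sqrt{7}\right)^{2} = 324 + \left(106 + \sqrt{14}\right)^{2}$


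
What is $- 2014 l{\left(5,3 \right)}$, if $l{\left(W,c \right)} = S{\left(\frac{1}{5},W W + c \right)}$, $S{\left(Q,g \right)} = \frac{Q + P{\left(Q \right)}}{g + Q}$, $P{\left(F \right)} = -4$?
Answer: $\frac{38266}{141} \approx 271.39$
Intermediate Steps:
$S{\left(Q,g \right)} = \frac{-4 + Q}{Q + g}$ ($S{\left(Q,g \right)} = \frac{Q - 4}{g + Q} = \frac{-4 + Q}{Q + g}$)
$l{\left(W,c \right)} = - \frac{19}{5 \left(\frac{1}{5} + c + W^{2}\right)}$ ($l{\left(W,c \right)} = \frac{-4 + \frac{1}{5}}{\frac{1}{5} + \left(W W + c\right)} = \frac{-4 + \frac{1}{5}}{\frac{1}{5} + \left(W^{2} + c\right)} = \frac{1}{\frac{1}{5} + \left(c + W^{2}\right)} \left(- \frac{19}{5}\right) = \frac{1}{\frac{1}{5} + c + W^{2}} \left(- \frac{19}{5}\right) = - \frac{19}{5 \left(\frac{1}{5} + c + W^{2}\right)}$)
$- 2014 l{\left(5,3 \right)} = - 2014 \left(- \frac{19}{1 + 5 \cdot 3 + 5 \cdot 5^{2}}\right) = - 2014 \left(- \frac{19}{1 + 15 + 5 \cdot 25}\right) = - 2014 \left(- \frac{19}{1 + 15 + 125}\right) = - 2014 \left(- \frac{19}{141}\right) = - 2014 \left(\left(-19\right) \frac{1}{141}\right) = \left(-2014\right) \left(- \frac{19}{141}\right) = \frac{38266}{141}$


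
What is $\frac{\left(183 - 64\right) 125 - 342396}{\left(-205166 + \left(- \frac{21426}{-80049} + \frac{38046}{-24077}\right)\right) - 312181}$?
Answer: $\frac{210414749930911}{332368659737561} \approx 0.63308$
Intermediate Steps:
$\frac{\left(183 - 64\right) 125 - 342396}{\left(-205166 + \left(- \frac{21426}{-80049} + \frac{38046}{-24077}\right)\right) - 312181} = \frac{119 \cdot 125 - 342396}{\left(-205166 + \left(\left(-21426\right) \left(- \frac{1}{80049}\right) + 38046 \left(- \frac{1}{24077}\right)\right)\right) - 312181} = \frac{14875 - 342396}{\left(-205166 + \left(\frac{7142}{26683} - \frac{38046}{24077}\right)\right) - 312181} = - \frac{327521}{\left(-205166 - \frac{843223484}{642446591}\right) - 312181} = - \frac{327521}{- \frac{131809040512590}{642446591} - 312181} = - \frac{327521}{- \frac{332368659737561}{642446591}} = \left(-327521\right) \left(- \frac{642446591}{332368659737561}\right) = \frac{210414749930911}{332368659737561}$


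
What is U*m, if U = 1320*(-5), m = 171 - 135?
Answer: -237600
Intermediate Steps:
m = 36
U = -6600
U*m = -6600*36 = -237600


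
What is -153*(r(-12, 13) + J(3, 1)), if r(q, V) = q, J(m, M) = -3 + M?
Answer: 2142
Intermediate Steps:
-153*(r(-12, 13) + J(3, 1)) = -153*(-12 + (-3 + 1)) = -153*(-12 - 2) = -153*(-14) = 2142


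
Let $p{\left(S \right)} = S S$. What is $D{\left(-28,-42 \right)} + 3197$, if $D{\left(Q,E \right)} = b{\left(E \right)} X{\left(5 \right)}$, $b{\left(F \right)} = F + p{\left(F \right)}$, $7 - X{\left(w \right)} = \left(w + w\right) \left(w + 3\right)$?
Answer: $-122509$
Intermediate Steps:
$X{\left(w \right)} = 7 - 2 w \left(3 + w\right)$ ($X{\left(w \right)} = 7 - \left(w + w\right) \left(w + 3\right) = 7 - 2 w \left(3 + w\right)$)
$p{\left(S \right)} = S^{2}$
$b{\left(F \right)} = F + F^{2}$
$D{\left(Q,E \right)} = - 73 E \left(1 + E\right)$ ($D{\left(Q,E \right)} = E \left(1 + E\right) \left(7 - 30 - 2 \cdot 5^{2}\right) = E \left(1 + E\right) \left(7 - 30 - 50\right) = E \left(1 + E\right) \left(-73\right) = - 73 E \left(1 + E\right)$)
$D{\left(-28,-42 \right)} + 3197 = 73 \left(-42\right) \left(-1 - -42\right) + 3197 = 73 \left(-42\right) \left(-1 + 42\right) + 3197 = 73 \left(-42\right) 41 + 3197 = -125706 + 3197 = -122509$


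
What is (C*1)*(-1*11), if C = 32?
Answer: -352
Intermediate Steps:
(C*1)*(-1*11) = (32*1)*(-1*11) = 32*(-11) = -352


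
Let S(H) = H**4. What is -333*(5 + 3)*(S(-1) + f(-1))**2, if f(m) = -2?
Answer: -2664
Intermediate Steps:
-333*(5 + 3)*(S(-1) + f(-1))**2 = -333*(5 + 3)*((-1)**4 - 2)**2 = -2664*(1 - 2)**2 = -2664*(-1)**2 = -2664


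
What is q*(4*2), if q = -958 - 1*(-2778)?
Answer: 14560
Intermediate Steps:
q = 1820 (q = -958 + 2778 = 1820)
q*(4*2) = 1820*(4*2) = 1820*8 = 14560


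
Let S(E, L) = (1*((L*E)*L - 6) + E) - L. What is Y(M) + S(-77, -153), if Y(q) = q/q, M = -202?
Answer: -1802422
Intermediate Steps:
Y(q) = 1
S(E, L) = -6 + E - L + E*L² (S(E, L) = (1*((E*L)*L - 6) + E) - L = (1*(E*L² - 6) + E) - L = (1*(-6 + E*L²) + E) - L = ((-6 + E*L²) + E) - L = (-6 + E + E*L²) - L = -6 + E - L + E*L²)
Y(M) + S(-77, -153) = 1 + (-6 - 77 - 1*(-153) - 77*(-153)²) = 1 + (-6 - 77 + 153 - 77*23409) = 1 + (-6 - 77 + 153 - 1802493) = 1 - 1802423 = -1802422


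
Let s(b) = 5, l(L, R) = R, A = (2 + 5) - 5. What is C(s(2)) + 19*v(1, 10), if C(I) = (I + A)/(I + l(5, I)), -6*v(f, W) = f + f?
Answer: -169/30 ≈ -5.6333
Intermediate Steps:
A = 2 (A = 7 - 5 = 2)
v(f, W) = -f/3 (v(f, W) = -(f + f)/6 = -f/3)
C(I) = (2 + I)/(2*I) (C(I) = (I + 2)/(I + I) = (2 + I)/((2*I)) = (2 + I)*(1/(2*I)) = (2 + I)/(2*I))
C(s(2)) + 19*v(1, 10) = (½)*(2 + 5)/5 + 19*(-⅓*1) = (½)*(⅕)*7 + 19*(-⅓) = 7/10 - 19/3 = -169/30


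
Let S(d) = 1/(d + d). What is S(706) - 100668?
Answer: -142143215/1412 ≈ -1.0067e+5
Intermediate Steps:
S(d) = 1/(2*d)
S(706) - 100668 = (½)/706 - 100668 = (½)*(1/706) - 100668 = 1/1412 - 100668 = -142143215/1412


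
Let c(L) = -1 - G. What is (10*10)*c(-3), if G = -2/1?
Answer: 100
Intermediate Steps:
G = -2 (G = -2*1 = -2)
c(L) = 1 (c(L) = -1 - 1*(-2) = -1 + 2 = 1)
(10*10)*c(-3) = (10*10)*1 = 100*1 = 100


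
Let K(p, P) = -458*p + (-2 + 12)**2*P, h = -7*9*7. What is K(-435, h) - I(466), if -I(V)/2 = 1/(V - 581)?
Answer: 17839948/115 ≈ 1.5513e+5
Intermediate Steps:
I(V) = -2/(-581 + V) (I(V) = -2/(V - 581) = -2/(-581 + V))
h = -441 (h = -63*7 = -441)
K(p, P) = -458*p + 100*P (K(p, P) = -458*p + 10**2*P = -458*p + 100*P)
K(-435, h) - I(466) = (-458*(-435) + 100*(-441)) - (-2)/(-581 + 466) = (199230 - 44100) - (-2)/(-115) = 155130 - (-2)*(-1)/115 = 155130 - 1*2/115 = 155130 - 2/115 = 17839948/115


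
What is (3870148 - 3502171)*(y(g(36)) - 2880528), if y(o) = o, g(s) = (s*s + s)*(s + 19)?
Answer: -1033010056836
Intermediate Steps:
g(s) = (19 + s)*(s + s²) (g(s) = (s² + s)*(19 + s) = (s + s²)*(19 + s) = (19 + s)*(s + s²))
(3870148 - 3502171)*(y(g(36)) - 2880528) = (3870148 - 3502171)*(36*(19 + 36² + 20*36) - 2880528) = 367977*(36*(19 + 1296 + 720) - 2880528) = 367977*(36*2035 - 2880528) = 367977*(73260 - 2880528) = 367977*(-2807268) = -1033010056836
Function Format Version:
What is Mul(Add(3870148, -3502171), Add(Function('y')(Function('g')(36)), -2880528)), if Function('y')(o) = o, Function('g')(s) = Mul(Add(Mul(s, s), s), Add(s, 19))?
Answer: -1033010056836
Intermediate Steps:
Function('g')(s) = Mul(Add(19, s), Add(s, Pow(s, 2))) (Function('g')(s) = Mul(Add(Pow(s, 2), s), Add(19, s)) = Mul(Add(s, Pow(s, 2)), Add(19, s)) = Mul(Add(19, s), Add(s, Pow(s, 2))))
Mul(Add(3870148, -3502171), Add(Function('y')(Function('g')(36)), -2880528)) = Mul(Add(3870148, -3502171), Add(Mul(36, Add(19, Pow(36, 2), Mul(20, 36))), -2880528)) = Mul(367977, Add(Mul(36, Add(19, 1296, 720)), -2880528)) = Mul(367977, Add(Mul(36, 2035), -2880528)) = Mul(367977, Add(73260, -2880528)) = Mul(367977, -2807268) = -1033010056836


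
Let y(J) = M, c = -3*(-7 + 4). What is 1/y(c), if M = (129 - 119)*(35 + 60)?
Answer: 1/950 ≈ 0.0010526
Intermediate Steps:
c = 9 (c = -3*(-3) = 9)
M = 950 (M = 10*95 = 950)
y(J) = 950
1/y(c) = 1/950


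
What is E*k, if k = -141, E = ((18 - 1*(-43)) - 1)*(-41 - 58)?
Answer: 837540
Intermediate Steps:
E = -5940 (E = ((18 + 43) - 1)*(-99) = (61 - 1)*(-99) = 60*(-99) = -5940)
E*k = -5940*(-141) = 837540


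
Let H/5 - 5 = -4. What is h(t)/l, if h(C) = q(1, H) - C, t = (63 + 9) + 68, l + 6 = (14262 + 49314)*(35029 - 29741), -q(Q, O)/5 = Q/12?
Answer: -1685/4034278584 ≈ -4.1767e-7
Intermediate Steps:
H = 5 (H = 25 + 5*(-4) = 25 - 20 = 5)
q(Q, O) = -5*Q/12
l = 336189882 (l = -6 + (14262 + 49314)*(35029 - 29741) = -6 + 63576*5288 = -6 + 336189888 = 336189882)
t = 140 (t = 72 + 68 = 140)
h(C) = -5/12 - C (h(C) = -5/12*1 - C = -5/12 - C)
h(t)/l = (-5/12 - 1*140)/336189882 = (-5/12 - 140)*(1/336189882) = -1685/12*1/336189882 = -1685/4034278584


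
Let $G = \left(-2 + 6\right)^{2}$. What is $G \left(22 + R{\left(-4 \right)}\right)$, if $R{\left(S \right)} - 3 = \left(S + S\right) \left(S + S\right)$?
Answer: $1424$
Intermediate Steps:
$R{\left(S \right)} = 3 + 4 S^{2}$ ($R{\left(S \right)} = 3 + \left(S + S\right) \left(S + S\right) = 3 + 2 S 2 S = 3 + 4 S^{2}$)
$G = 16$ ($G = 4^{2} = 16$)
$G \left(22 + R{\left(-4 \right)}\right) = 16 \left(22 + \left(3 + 4 \left(-4\right)^{2}\right)\right) = 16 \left(22 + \left(3 + 4 \cdot 16\right)\right) = 16 \left(22 + \left(3 + 64\right)\right) = 16 \left(22 + 67\right) = 16 \cdot 89 = 1424$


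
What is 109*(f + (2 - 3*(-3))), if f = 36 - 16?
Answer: 3379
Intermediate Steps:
f = 20
109*(f + (2 - 3*(-3))) = 109*(20 + (2 - 3*(-3))) = 109*(20 + (2 + 9)) = 109*(20 + 11) = 109*31 = 3379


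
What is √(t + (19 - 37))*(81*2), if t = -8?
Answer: 162*I*√26 ≈ 826.04*I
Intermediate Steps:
√(t + (19 - 37))*(81*2) = √(-8 + (19 - 37))*(81*2) = √(-8 - 18)*162 = √(-26)*162 = (I*√26)*162 = 162*I*√26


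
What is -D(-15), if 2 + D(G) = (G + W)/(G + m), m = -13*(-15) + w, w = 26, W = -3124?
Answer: 3551/206 ≈ 17.238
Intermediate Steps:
m = 221 (m = -13*(-15) + 26 = 195 + 26 = 221)
D(G) = -2 + (-3124 + G)/(221 + G) (D(G) = -2 + (G - 3124)/(G + 221) = -2 + (-3124 + G)/(221 + G))
-D(-15) = -(-3566 - 1*(-15))/(221 - 15) = -(-3566 + 15)/206 = -(-3551)/206 = -1*(-3551/206) = 3551/206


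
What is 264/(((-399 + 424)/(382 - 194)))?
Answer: 49632/25 ≈ 1985.3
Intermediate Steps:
264/(((-399 + 424)/(382 - 194))) = 264/((25/188)) = 264/((25*(1/188))) = 264/(25/188) = 264*(188/25) = 49632/25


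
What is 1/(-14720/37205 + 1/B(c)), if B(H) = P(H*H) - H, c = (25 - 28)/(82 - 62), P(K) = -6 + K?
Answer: -2477853/1405552 ≈ -1.7629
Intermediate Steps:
c = -3/20 ≈ -0.15000
B(H) = -6 + H² - H (B(H) = (-6 + H*H) - H = (-6 + H²) - H = -6 + H² - H)
1/(-14720/37205 + 1/B(c)) = 1/(-14720/37205 + 1/(-6 + (-3/20)² - 1*(-3/20))) = 1/(-14720*1/37205 + 1/(-6 + 9/400 + 3/20)) = 1/(-2944/7441 + 1/(-2331/400)) = 1/(-2944/7441 - 400/2331) = 1/(-1405552/2477853) = -2477853/1405552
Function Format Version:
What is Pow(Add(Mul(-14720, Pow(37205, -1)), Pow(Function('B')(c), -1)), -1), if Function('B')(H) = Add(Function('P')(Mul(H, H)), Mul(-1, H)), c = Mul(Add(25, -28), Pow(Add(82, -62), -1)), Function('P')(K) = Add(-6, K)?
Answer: Rational(-2477853, 1405552) ≈ -1.7629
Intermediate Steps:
c = Rational(-3, 20) (c = Mul(-3, Pow(20, -1)) = Mul(-3, Rational(1, 20)) = Rational(-3, 20) ≈ -0.15000)
Function('B')(H) = Add(-6, Pow(H, 2), Mul(-1, H)) (Function('B')(H) = Add(Add(-6, Mul(H, H)), Mul(-1, H)) = Add(Add(-6, Pow(H, 2)), Mul(-1, H)) = Add(-6, Pow(H, 2), Mul(-1, H)))
Pow(Add(Mul(-14720, Pow(37205, -1)), Pow(Function('B')(c), -1)), -1) = Pow(Add(Mul(-14720, Pow(37205, -1)), Pow(Add(-6, Pow(Rational(-3, 20), 2), Mul(-1, Rational(-3, 20))), -1)), -1) = Pow(Add(Mul(-14720, Rational(1, 37205)), Pow(Add(-6, Rational(9, 400), Rational(3, 20)), -1)), -1) = Pow(Add(Rational(-2944, 7441), Pow(Rational(-2331, 400), -1)), -1) = Pow(Add(Rational(-2944, 7441), Rational(-400, 2331)), -1) = Pow(Rational(-1405552, 2477853), -1) = Rational(-2477853, 1405552)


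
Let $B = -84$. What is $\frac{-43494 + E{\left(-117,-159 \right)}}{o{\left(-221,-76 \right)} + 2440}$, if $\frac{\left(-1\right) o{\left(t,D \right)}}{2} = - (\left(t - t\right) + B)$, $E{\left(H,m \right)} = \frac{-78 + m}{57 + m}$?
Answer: $- \frac{20827}{1088} \approx -19.142$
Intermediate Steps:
$E{\left(H,m \right)} = \frac{-78 + m}{57 + m}$
$o{\left(t,D \right)} = -168$ ($o{\left(t,D \right)} = - 2 \left(- (\left(t - t\right) - 84)\right) = - 2 \left(- (0 - 84)\right) = - 2 \left(\left(-1\right) \left(-84\right)\right) = \left(-2\right) 84 = -168$)
$\frac{-43494 + E{\left(-117,-159 \right)}}{o{\left(-221,-76 \right)} + 2440} = \frac{-43494 + \frac{-78 - 159}{57 - 159}}{-168 + 2440} = \frac{-43494 + \frac{1}{-102} \left(-237\right)}{2272} = \left(-43494 - - \frac{79}{34}\right) \frac{1}{2272} = \left(-43494 + \frac{79}{34}\right) \frac{1}{2272} = \left(- \frac{1478717}{34}\right) \frac{1}{2272} = - \frac{20827}{1088}$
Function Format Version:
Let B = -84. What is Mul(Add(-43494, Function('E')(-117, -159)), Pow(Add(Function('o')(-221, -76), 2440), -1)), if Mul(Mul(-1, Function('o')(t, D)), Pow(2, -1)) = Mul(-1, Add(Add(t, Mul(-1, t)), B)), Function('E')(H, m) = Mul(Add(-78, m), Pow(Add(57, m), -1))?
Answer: Rational(-20827, 1088) ≈ -19.142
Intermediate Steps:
Function('E')(H, m) = Mul(Pow(Add(57, m), -1), Add(-78, m))
Function('o')(t, D) = -168 (Function('o')(t, D) = Mul(-2, Mul(-1, Add(Add(t, Mul(-1, t)), -84))) = Mul(-2, Mul(-1, Add(0, -84))) = Mul(-2, Mul(-1, -84)) = Mul(-2, 84) = -168)
Mul(Add(-43494, Function('E')(-117, -159)), Pow(Add(Function('o')(-221, -76), 2440), -1)) = Mul(Add(-43494, Mul(Pow(Add(57, -159), -1), Add(-78, -159))), Pow(Add(-168, 2440), -1)) = Mul(Add(-43494, Mul(Pow(-102, -1), -237)), Pow(2272, -1)) = Mul(Add(-43494, Mul(Rational(-1, 102), -237)), Rational(1, 2272)) = Mul(Add(-43494, Rational(79, 34)), Rational(1, 2272)) = Mul(Rational(-1478717, 34), Rational(1, 2272)) = Rational(-20827, 1088)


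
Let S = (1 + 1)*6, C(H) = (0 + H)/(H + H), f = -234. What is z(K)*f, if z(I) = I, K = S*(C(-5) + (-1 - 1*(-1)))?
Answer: -1404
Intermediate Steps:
C(H) = ½ (C(H) = H/((2*H)) = H*(1/(2*H)) = ½)
S = 12 (S = 2*6 = 12)
K = 6 (K = 12*(½ + (-1 - 1*(-1))) = 12*(½ + (-1 + 1)) = 12*(½ + 0) = 12*(½) = 6)
z(K)*f = 6*(-234) = -1404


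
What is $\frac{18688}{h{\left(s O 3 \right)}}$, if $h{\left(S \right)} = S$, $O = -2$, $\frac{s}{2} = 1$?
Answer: $- \frac{4672}{3} \approx -1557.3$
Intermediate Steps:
$s = 2$ ($s = 2 \cdot 1 = 2$)
$\frac{18688}{h{\left(s O 3 \right)}} = \frac{18688}{2 \left(-2\right) 3} = \frac{18688}{\left(-4\right) 3} = \frac{18688}{-12} = 18688 \left(- \frac{1}{12}\right) = - \frac{4672}{3}$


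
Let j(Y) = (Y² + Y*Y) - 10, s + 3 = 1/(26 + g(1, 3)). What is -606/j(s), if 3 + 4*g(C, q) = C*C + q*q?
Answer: -3733263/46636 ≈ -80.051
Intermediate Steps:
g(C, q) = -¾ + C²/4 + q²/4 (g(C, q) = -¾ + (C*C + q*q)/4 = -¾ + (C² + q²)/4 = -¾ + (C²/4 + q²/4) = -¾ + C²/4 + q²/4)
s = -329/111 (s = -3 + 1/(26 + (-¾ + (¼)*1² + (¼)*3²)) = -3 + 1/(26 + (-¾ + (¼)*1 + (¼)*9)) = -3 + 1/(26 + (-¾ + ¼ + 9/4)) = -3 + 1/(26 + 7/4) = -3 + 1/(111/4) = -3 + 4/111 = -329/111 ≈ -2.9640)
j(Y) = -10 + 2*Y² (j(Y) = (Y² + Y²) - 10 = 2*Y² - 10 = -10 + 2*Y²)
-606/j(s) = -606/(-10 + 2*(-329/111)²) = -606/(-10 + 2*(108241/12321)) = -606/(-10 + 216482/12321) = -606/93272/12321 = -606*12321/93272 = -3733263/46636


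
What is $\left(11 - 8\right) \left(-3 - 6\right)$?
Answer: $-27$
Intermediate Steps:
$\left(11 - 8\right) \left(-3 - 6\right) = 3 \left(-3 - 6\right) = 3 \left(-9\right) = -27$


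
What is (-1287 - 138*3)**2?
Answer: 2893401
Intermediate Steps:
(-1287 - 138*3)**2 = (-1287 - 414)**2 = (-1701)**2 = 2893401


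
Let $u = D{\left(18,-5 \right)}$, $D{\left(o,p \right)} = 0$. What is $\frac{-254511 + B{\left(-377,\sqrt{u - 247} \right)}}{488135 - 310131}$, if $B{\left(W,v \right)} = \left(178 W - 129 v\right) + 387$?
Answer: $- \frac{160615}{89002} - \frac{129 i \sqrt{247}}{178004} \approx -1.8046 - 0.01139 i$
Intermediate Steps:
$u = 0$
$B{\left(W,v \right)} = 387 - 129 v + 178 W$ ($B{\left(W,v \right)} = \left(- 129 v + 178 W\right) + 387 = 387 - 129 v + 178 W$)
$\frac{-254511 + B{\left(-377,\sqrt{u - 247} \right)}}{488135 - 310131} = \frac{-254511 + \left(387 - 129 \sqrt{0 - 247} + 178 \left(-377\right)\right)}{488135 - 310131} = \frac{-254511 - \left(66719 + 129 i \sqrt{247}\right)}{178004} = \left(-254511 - \left(66719 + 129 i \sqrt{247}\right)\right) \frac{1}{178004} = \left(-321230 - 129 i \sqrt{247}\right) \frac{1}{178004} = - \frac{160615}{89002} - \frac{129 i \sqrt{247}}{178004}$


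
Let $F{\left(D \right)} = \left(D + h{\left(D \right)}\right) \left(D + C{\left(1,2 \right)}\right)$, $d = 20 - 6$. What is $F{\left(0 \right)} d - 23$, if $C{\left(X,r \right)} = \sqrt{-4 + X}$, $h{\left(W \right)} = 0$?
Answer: $-23$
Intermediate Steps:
$d = 14$ ($d = 20 - 6 = 14$)
$F{\left(D \right)} = D \left(D + i \sqrt{3}\right)$ ($F{\left(D \right)} = \left(D + 0\right) \left(D + \sqrt{-4 + 1}\right) = D \left(D + \sqrt{-3}\right) = D \left(D + i \sqrt{3}\right)$)
$F{\left(0 \right)} d - 23 = 0 \left(0 + i \sqrt{3}\right) 14 - 23 = 0 i \sqrt{3} \cdot 14 - 23 = 0 \cdot 14 - 23 = 0 - 23 = -23$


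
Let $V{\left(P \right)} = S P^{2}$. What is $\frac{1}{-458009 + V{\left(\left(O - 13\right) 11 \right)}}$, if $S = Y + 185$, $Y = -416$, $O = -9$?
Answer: $- \frac{1}{13986293} \approx -7.1499 \cdot 10^{-8}$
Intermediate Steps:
$S = -231$ ($S = -416 + 185 = -231$)
$V{\left(P \right)} = - 231 P^{2}$
$\frac{1}{-458009 + V{\left(\left(O - 13\right) 11 \right)}} = \frac{1}{-458009 - 231 \left(\left(-9 - 13\right) 11\right)^{2}} = \frac{1}{-458009 - 231 \left(\left(-22\right) 11\right)^{2}} = \frac{1}{-458009 - 231 \left(-242\right)^{2}} = \frac{1}{-458009 - 13528284} = \frac{1}{-13986293} = - \frac{1}{13986293}$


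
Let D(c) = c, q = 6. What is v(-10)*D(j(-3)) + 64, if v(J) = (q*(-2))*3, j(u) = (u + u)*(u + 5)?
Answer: 496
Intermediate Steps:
j(u) = 2*u*(5 + u) (j(u) = (2*u)*(5 + u) = 2*u*(5 + u))
v(J) = -36 (v(J) = (6*(-2))*3 = -12*3 = -36)
v(-10)*D(j(-3)) + 64 = -72*(-3)*(5 - 3) + 64 = -72*(-3)*2 + 64 = -36*(-12) + 64 = 432 + 64 = 496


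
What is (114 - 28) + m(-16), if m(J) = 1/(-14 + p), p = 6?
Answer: 687/8 ≈ 85.875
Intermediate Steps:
m(J) = -⅛ (m(J) = 1/(-14 + 6) = 1/(-8) = -⅛)
(114 - 28) + m(-16) = (114 - 28) - ⅛ = 86 - ⅛ = 687/8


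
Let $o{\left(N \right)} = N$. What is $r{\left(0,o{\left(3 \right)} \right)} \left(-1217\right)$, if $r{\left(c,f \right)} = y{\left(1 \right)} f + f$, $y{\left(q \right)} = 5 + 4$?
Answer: $-36510$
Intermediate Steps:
$y{\left(q \right)} = 9$
$r{\left(c,f \right)} = 10 f$ ($r{\left(c,f \right)} = 9 f + f = 10 f$)
$r{\left(0,o{\left(3 \right)} \right)} \left(-1217\right) = 10 \cdot 3 \left(-1217\right) = 30 \left(-1217\right) = -36510$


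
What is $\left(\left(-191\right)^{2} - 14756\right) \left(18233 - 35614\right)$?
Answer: $-377602225$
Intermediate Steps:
$\left(\left(-191\right)^{2} - 14756\right) \left(18233 - 35614\right) = \left(36481 - 14756\right) \left(-17381\right) = 21725 \left(-17381\right) = -377602225$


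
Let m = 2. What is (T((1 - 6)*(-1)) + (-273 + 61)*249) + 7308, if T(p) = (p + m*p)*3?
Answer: -45435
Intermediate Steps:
T(p) = 9*p (T(p) = (p + 2*p)*3 = (3*p)*3 = 9*p)
(T((1 - 6)*(-1)) + (-273 + 61)*249) + 7308 = (9*((1 - 6)*(-1)) + (-273 + 61)*249) + 7308 = (9*(-5*(-1)) - 212*249) + 7308 = (9*5 - 52788) + 7308 = (45 - 52788) + 7308 = -52743 + 7308 = -45435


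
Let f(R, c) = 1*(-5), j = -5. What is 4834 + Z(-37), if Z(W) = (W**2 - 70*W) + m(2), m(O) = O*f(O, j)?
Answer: 8783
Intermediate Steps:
f(R, c) = -5
m(O) = -5*O (m(O) = O*(-5) = -5*O)
Z(W) = -10 + W**2 - 70*W (Z(W) = (W**2 - 70*W) - 5*2 = (W**2 - 70*W) - 10 = -10 + W**2 - 70*W)
4834 + Z(-37) = 4834 + (-10 + (-37)**2 - 70*(-37)) = 4834 + (-10 + 1369 + 2590) = 4834 + 3949 = 8783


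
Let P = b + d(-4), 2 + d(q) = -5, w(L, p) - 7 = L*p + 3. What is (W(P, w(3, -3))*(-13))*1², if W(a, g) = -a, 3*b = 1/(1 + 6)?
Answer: -1898/21 ≈ -90.381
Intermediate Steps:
w(L, p) = 10 + L*p (w(L, p) = 7 + (L*p + 3) = 7 + (3 + L*p) = 10 + L*p)
d(q) = -7 (d(q) = -2 - 5 = -7)
b = 1/21 (b = 1/(3*(1 + 6)) = (⅓)/7 = (⅓)*(⅐) = 1/21 ≈ 0.047619)
P = -146/21 (P = 1/21 - 7 = -146/21 ≈ -6.9524)
(W(P, w(3, -3))*(-13))*1² = (-1*(-146/21)*(-13))*1² = ((146/21)*(-13))*1 = -1898/21*1 = -1898/21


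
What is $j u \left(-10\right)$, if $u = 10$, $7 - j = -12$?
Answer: $-1900$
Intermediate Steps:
$j = 19$ ($j = 7 - -12 = 7 + 12 = 19$)
$j u \left(-10\right) = 19 \cdot 10 \left(-10\right) = 190 \left(-10\right) = -1900$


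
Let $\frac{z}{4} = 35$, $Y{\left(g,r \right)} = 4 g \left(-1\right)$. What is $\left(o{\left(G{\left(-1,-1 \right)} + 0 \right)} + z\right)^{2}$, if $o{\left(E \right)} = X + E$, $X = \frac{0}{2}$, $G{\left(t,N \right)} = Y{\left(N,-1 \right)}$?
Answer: $20736$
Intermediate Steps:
$Y{\left(g,r \right)} = - 4 g$ ($Y{\left(g,r \right)} = 4 \left(- g\right) = - 4 g$)
$G{\left(t,N \right)} = - 4 N$
$X = 0$ ($X = 0 \cdot \frac{1}{2} = 0$)
$o{\left(E \right)} = E$ ($o{\left(E \right)} = 0 + E = E$)
$z = 140$ ($z = 4 \cdot 35 = 140$)
$\left(o{\left(G{\left(-1,-1 \right)} + 0 \right)} + z\right)^{2} = \left(\left(\left(-4\right) \left(-1\right) + 0\right) + 140\right)^{2} = \left(\left(4 + 0\right) + 140\right)^{2} = \left(4 + 140\right)^{2} = 144^{2} = 20736$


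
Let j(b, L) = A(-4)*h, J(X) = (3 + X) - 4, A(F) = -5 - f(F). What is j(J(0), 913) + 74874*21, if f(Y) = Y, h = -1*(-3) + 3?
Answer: 1572348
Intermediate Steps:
h = 6 (h = 3 + 3 = 6)
A(F) = -5 - F
J(X) = -1 + X
j(b, L) = -6 (j(b, L) = (-5 - 1*(-4))*6 = (-5 + 4)*6 = -1*6 = -6)
j(J(0), 913) + 74874*21 = -6 + 74874*21 = -6 + 1572354 = 1572348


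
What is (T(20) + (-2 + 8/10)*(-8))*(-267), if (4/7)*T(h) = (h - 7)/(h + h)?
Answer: -434409/160 ≈ -2715.1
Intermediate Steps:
T(h) = 7*(-7 + h)/(8*h) (T(h) = 7*((h - 7)/(h + h))/4 = 7*((-7 + h)/((2*h)))/4 = 7*((-7 + h)*(1/(2*h)))/4 = 7*((-7 + h)/(2*h))/4 = 7*(-7 + h)/(8*h))
(T(20) + (-2 + 8/10)*(-8))*(-267) = ((7/8)*(-7 + 20)/20 + (-2 + 8/10)*(-8))*(-267) = ((7/8)*(1/20)*13 + (-2 + 8*(1/10))*(-8))*(-267) = (91/160 + (-2 + 4/5)*(-8))*(-267) = (91/160 - 6/5*(-8))*(-267) = (91/160 + 48/5)*(-267) = (1627/160)*(-267) = -434409/160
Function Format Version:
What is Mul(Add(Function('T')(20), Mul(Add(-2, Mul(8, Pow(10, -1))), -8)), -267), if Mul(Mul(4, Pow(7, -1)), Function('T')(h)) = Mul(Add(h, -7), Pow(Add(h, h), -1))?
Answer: Rational(-434409, 160) ≈ -2715.1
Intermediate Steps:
Function('T')(h) = Mul(Rational(7, 8), Pow(h, -1), Add(-7, h)) (Function('T')(h) = Mul(Rational(7, 4), Mul(Add(h, -7), Pow(Add(h, h), -1))) = Mul(Rational(7, 4), Mul(Add(-7, h), Pow(Mul(2, h), -1))) = Mul(Rational(7, 4), Mul(Add(-7, h), Mul(Rational(1, 2), Pow(h, -1)))) = Mul(Rational(7, 4), Mul(Rational(1, 2), Pow(h, -1), Add(-7, h))) = Mul(Rational(7, 8), Pow(h, -1), Add(-7, h)))
Mul(Add(Function('T')(20), Mul(Add(-2, Mul(8, Pow(10, -1))), -8)), -267) = Mul(Add(Mul(Rational(7, 8), Pow(20, -1), Add(-7, 20)), Mul(Add(-2, Mul(8, Pow(10, -1))), -8)), -267) = Mul(Add(Mul(Rational(7, 8), Rational(1, 20), 13), Mul(Add(-2, Mul(8, Rational(1, 10))), -8)), -267) = Mul(Add(Rational(91, 160), Mul(Add(-2, Rational(4, 5)), -8)), -267) = Mul(Add(Rational(91, 160), Mul(Rational(-6, 5), -8)), -267) = Mul(Add(Rational(91, 160), Rational(48, 5)), -267) = Mul(Rational(1627, 160), -267) = Rational(-434409, 160)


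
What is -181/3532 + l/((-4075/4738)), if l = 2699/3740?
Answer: -11981314771/13457361500 ≈ -0.89032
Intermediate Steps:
l = 2699/3740 (l = 2699*(1/3740) = 2699/3740 ≈ 0.72166)
-181/3532 + l/((-4075/4738)) = -181/3532 + 2699/(3740*((-4075/4738))) = -181*1/3532 + 2699/(3740*((-4075*1/4738))) = -181/3532 + 2699/(3740*(-4075/4738)) = -181/3532 + (2699/3740)*(-4738/4075) = -181/3532 - 6393931/7620250 = -11981314771/13457361500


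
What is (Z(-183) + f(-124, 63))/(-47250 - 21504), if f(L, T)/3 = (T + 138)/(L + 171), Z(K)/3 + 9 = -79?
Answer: 3935/1077146 ≈ 0.0036532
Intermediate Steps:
Z(K) = -264 (Z(K) = -27 + 3*(-79) = -27 - 237 = -264)
f(L, T) = 3*(138 + T)/(171 + L) (f(L, T) = 3*((T + 138)/(L + 171)) = 3*((138 + T)/(171 + L)) = 3*(138 + T)/(171 + L))
(Z(-183) + f(-124, 63))/(-47250 - 21504) = (-264 + 3*(138 + 63)/(171 - 124))/(-47250 - 21504) = (-264 + 3*201/47)/(-68754) = (-264 + 3*(1/47)*201)*(-1/68754) = (-264 + 603/47)*(-1/68754) = -11805/47*(-1/68754) = 3935/1077146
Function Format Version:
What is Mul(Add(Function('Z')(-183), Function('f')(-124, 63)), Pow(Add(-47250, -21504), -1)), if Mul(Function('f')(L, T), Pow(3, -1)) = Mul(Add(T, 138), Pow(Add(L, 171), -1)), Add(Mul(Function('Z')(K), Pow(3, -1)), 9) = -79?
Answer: Rational(3935, 1077146) ≈ 0.0036532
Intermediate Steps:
Function('Z')(K) = -264 (Function('Z')(K) = Add(-27, Mul(3, -79)) = Add(-27, -237) = -264)
Function('f')(L, T) = Mul(3, Pow(Add(171, L), -1), Add(138, T)) (Function('f')(L, T) = Mul(3, Mul(Add(T, 138), Pow(Add(L, 171), -1))) = Mul(3, Mul(Add(138, T), Pow(Add(171, L), -1))) = Mul(3, Mul(Pow(Add(171, L), -1), Add(138, T))) = Mul(3, Pow(Add(171, L), -1), Add(138, T)))
Mul(Add(Function('Z')(-183), Function('f')(-124, 63)), Pow(Add(-47250, -21504), -1)) = Mul(Add(-264, Mul(3, Pow(Add(171, -124), -1), Add(138, 63))), Pow(Add(-47250, -21504), -1)) = Mul(Add(-264, Mul(3, Pow(47, -1), 201)), Pow(-68754, -1)) = Mul(Add(-264, Mul(3, Rational(1, 47), 201)), Rational(-1, 68754)) = Mul(Add(-264, Rational(603, 47)), Rational(-1, 68754)) = Mul(Rational(-11805, 47), Rational(-1, 68754)) = Rational(3935, 1077146)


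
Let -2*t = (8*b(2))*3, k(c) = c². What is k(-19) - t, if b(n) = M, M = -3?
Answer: 325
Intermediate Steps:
b(n) = -3
t = 36 (t = -8*(-3)*3/2 = -(-12)*3 = -½*(-72) = 36)
k(-19) - t = (-19)² - 1*36 = 361 - 36 = 325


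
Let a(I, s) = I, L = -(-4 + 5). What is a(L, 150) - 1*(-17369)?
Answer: 17368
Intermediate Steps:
L = -1 (L = -1*1 = -1)
a(L, 150) - 1*(-17369) = -1 - 1*(-17369) = -1 + 17369 = 17368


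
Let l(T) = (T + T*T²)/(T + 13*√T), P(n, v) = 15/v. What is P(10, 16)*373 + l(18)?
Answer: 751245/2416 + 12675*√2/151 ≈ 429.66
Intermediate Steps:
l(T) = (T + T³)/(T + 13*√T)
P(10, 16)*373 + l(18) = (15/16)*373 + (18 + 18³)/(18 + 13*√18) = (15*(1/16))*373 + (18 + 5832)/(18 + 13*(3*√2)) = (15/16)*373 + 5850/(18 + 39*√2) = 5595/16 + 5850/(18 + 39*√2)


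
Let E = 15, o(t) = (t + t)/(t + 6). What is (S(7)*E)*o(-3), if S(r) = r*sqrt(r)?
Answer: -210*sqrt(7) ≈ -555.61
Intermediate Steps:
S(r) = r**(3/2)
o(t) = 2*t/(6 + t) (o(t) = (2*t)/(6 + t) = 2*t/(6 + t))
(S(7)*E)*o(-3) = (7**(3/2)*15)*(2*(-3)/(6 - 3)) = ((7*sqrt(7))*15)*(2*(-3)/3) = (105*sqrt(7))*(2*(-3)*(1/3)) = (105*sqrt(7))*(-2) = -210*sqrt(7)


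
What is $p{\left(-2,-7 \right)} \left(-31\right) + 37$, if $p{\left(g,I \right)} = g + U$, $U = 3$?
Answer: $6$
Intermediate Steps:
$p{\left(g,I \right)} = 3 + g$ ($p{\left(g,I \right)} = g + 3 = 3 + g$)
$p{\left(-2,-7 \right)} \left(-31\right) + 37 = \left(3 - 2\right) \left(-31\right) + 37 = 1 \left(-31\right) + 37 = -31 + 37 = 6$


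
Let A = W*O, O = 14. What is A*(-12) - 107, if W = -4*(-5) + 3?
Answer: -3971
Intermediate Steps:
W = 23 (W = 20 + 3 = 23)
A = 322 (A = 23*14 = 322)
A*(-12) - 107 = 322*(-12) - 107 = -3864 - 107 = -3971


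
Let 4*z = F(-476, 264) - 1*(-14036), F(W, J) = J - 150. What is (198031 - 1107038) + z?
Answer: -1810939/2 ≈ -9.0547e+5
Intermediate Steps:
F(W, J) = -150 + J
z = 7075/2 (z = ((-150 + 264) - 1*(-14036))/4 = (114 + 14036)/4 = (¼)*14150 = 7075/2 ≈ 3537.5)
(198031 - 1107038) + z = (198031 - 1107038) + 7075/2 = -909007 + 7075/2 = -1810939/2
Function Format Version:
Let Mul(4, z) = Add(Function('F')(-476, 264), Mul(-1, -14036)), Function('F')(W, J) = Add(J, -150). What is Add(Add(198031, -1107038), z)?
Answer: Rational(-1810939, 2) ≈ -9.0547e+5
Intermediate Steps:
Function('F')(W, J) = Add(-150, J)
z = Rational(7075, 2) (z = Mul(Rational(1, 4), Add(Add(-150, 264), Mul(-1, -14036))) = Mul(Rational(1, 4), Add(114, 14036)) = Mul(Rational(1, 4), 14150) = Rational(7075, 2) ≈ 3537.5)
Add(Add(198031, -1107038), z) = Add(Add(198031, -1107038), Rational(7075, 2)) = Add(-909007, Rational(7075, 2)) = Rational(-1810939, 2)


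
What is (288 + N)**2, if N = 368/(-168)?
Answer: 36024004/441 ≈ 81687.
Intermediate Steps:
N = -46/21 (N = 368*(-1/168) = -46/21 ≈ -2.1905)
(288 + N)**2 = (288 - 46/21)**2 = (6002/21)**2 = 36024004/441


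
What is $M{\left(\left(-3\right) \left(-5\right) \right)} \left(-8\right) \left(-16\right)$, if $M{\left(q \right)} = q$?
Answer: $1920$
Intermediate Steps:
$M{\left(\left(-3\right) \left(-5\right) \right)} \left(-8\right) \left(-16\right) = \left(-3\right) \left(-5\right) \left(-8\right) \left(-16\right) = 15 \left(-8\right) \left(-16\right) = \left(-120\right) \left(-16\right) = 1920$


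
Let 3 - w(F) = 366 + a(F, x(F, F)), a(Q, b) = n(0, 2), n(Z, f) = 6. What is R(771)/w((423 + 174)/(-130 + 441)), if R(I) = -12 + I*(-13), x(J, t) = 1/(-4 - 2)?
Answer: 1115/41 ≈ 27.195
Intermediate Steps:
x(J, t) = -⅙ (x(J, t) = 1/(-6) = -⅙)
a(Q, b) = 6
w(F) = -369 (w(F) = 3 - (366 + 6) = 3 - 1*372 = 3 - 372 = -369)
R(I) = -12 - 13*I
R(771)/w((423 + 174)/(-130 + 441)) = (-12 - 13*771)/(-369) = (-12 - 10023)*(-1/369) = -10035*(-1/369) = 1115/41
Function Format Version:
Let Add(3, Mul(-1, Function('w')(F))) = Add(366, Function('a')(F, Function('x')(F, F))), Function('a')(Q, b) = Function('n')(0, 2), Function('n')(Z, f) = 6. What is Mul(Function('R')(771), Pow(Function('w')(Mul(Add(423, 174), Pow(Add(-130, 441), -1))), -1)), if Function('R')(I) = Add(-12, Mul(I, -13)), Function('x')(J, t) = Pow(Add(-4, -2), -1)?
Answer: Rational(1115, 41) ≈ 27.195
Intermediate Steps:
Function('x')(J, t) = Rational(-1, 6) (Function('x')(J, t) = Pow(-6, -1) = Rational(-1, 6))
Function('a')(Q, b) = 6
Function('w')(F) = -369 (Function('w')(F) = Add(3, Mul(-1, Add(366, 6))) = Add(3, Mul(-1, 372)) = Add(3, -372) = -369)
Function('R')(I) = Add(-12, Mul(-13, I))
Mul(Function('R')(771), Pow(Function('w')(Mul(Add(423, 174), Pow(Add(-130, 441), -1))), -1)) = Mul(Add(-12, Mul(-13, 771)), Pow(-369, -1)) = Mul(Add(-12, -10023), Rational(-1, 369)) = Mul(-10035, Rational(-1, 369)) = Rational(1115, 41)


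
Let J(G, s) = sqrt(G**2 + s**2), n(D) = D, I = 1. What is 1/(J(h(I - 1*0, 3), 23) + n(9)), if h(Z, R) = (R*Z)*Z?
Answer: -9/457 + sqrt(538)/457 ≈ 0.031061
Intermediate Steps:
h(Z, R) = R*Z**2
1/(J(h(I - 1*0, 3), 23) + n(9)) = 1/(sqrt((3*(1 - 1*0)**2)**2 + 23**2) + 9) = 1/(sqrt((3*(1 + 0)**2)**2 + 529) + 9) = 1/(sqrt((3*1**2)**2 + 529) + 9) = 1/(sqrt((3*1)**2 + 529) + 9) = 1/(sqrt(3**2 + 529) + 9) = 1/(sqrt(9 + 529) + 9) = 1/(sqrt(538) + 9) = 1/(9 + sqrt(538))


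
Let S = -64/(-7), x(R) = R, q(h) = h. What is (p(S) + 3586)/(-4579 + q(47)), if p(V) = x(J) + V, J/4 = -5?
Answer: -12513/15862 ≈ -0.78887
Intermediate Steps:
J = -20 (J = 4*(-5) = -20)
S = 64/7 (S = -64*(-⅐) = 64/7 ≈ 9.1429)
p(V) = -20 + V
(p(S) + 3586)/(-4579 + q(47)) = ((-20 + 64/7) + 3586)/(-4579 + 47) = (-76/7 + 3586)/(-4532) = (25026/7)*(-1/4532) = -12513/15862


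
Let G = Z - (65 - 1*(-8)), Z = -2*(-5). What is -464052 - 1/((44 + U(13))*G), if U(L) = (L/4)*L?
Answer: -10086170216/21735 ≈ -4.6405e+5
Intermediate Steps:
U(L) = L²/4 (U(L) = (L*(¼))*L = (L/4)*L = L²/4)
Z = 10
G = -63 (G = 10 - (65 - 1*(-8)) = 10 - (65 + 8) = 10 - 1*73 = 10 - 73 = -63)
-464052 - 1/((44 + U(13))*G) = -464052 - 1/((44 + (¼)*13²)*(-63)) = -464052 - 1/((44 + (¼)*169)*(-63)) = -464052 - 1/((44 + 169/4)*(-63)) = -464052 - 1/((345/4)*(-63)) = -464052 - 1/(-21735/4) = -464052 - 1*(-4/21735) = -464052 + 4/21735 = -10086170216/21735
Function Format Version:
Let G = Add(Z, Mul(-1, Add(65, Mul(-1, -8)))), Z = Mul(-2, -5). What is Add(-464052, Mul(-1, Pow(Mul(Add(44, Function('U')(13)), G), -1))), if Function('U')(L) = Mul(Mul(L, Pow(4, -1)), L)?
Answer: Rational(-10086170216, 21735) ≈ -4.6405e+5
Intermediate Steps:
Function('U')(L) = Mul(Rational(1, 4), Pow(L, 2)) (Function('U')(L) = Mul(Mul(L, Rational(1, 4)), L) = Mul(Mul(Rational(1, 4), L), L) = Mul(Rational(1, 4), Pow(L, 2)))
Z = 10
G = -63 (G = Add(10, Mul(-1, Add(65, Mul(-1, -8)))) = Add(10, Mul(-1, Add(65, 8))) = Add(10, Mul(-1, 73)) = Add(10, -73) = -63)
Add(-464052, Mul(-1, Pow(Mul(Add(44, Function('U')(13)), G), -1))) = Add(-464052, Mul(-1, Pow(Mul(Add(44, Mul(Rational(1, 4), Pow(13, 2))), -63), -1))) = Add(-464052, Mul(-1, Pow(Mul(Add(44, Mul(Rational(1, 4), 169)), -63), -1))) = Add(-464052, Mul(-1, Pow(Mul(Add(44, Rational(169, 4)), -63), -1))) = Add(-464052, Mul(-1, Pow(Mul(Rational(345, 4), -63), -1))) = Add(-464052, Mul(-1, Pow(Rational(-21735, 4), -1))) = Add(-464052, Mul(-1, Rational(-4, 21735))) = Add(-464052, Rational(4, 21735)) = Rational(-10086170216, 21735)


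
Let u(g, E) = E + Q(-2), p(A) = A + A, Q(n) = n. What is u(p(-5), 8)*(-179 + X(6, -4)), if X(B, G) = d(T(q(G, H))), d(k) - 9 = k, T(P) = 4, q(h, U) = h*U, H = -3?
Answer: -996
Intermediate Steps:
q(h, U) = U*h
d(k) = 9 + k
p(A) = 2*A
X(B, G) = 13 (X(B, G) = 9 + 4 = 13)
u(g, E) = -2 + E (u(g, E) = E - 2 = -2 + E)
u(p(-5), 8)*(-179 + X(6, -4)) = (-2 + 8)*(-179 + 13) = 6*(-166) = -996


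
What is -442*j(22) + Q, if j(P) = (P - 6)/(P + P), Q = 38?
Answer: -1350/11 ≈ -122.73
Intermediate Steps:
j(P) = (-6 + P)/(2*P) (j(P) = (-6 + P)/((2*P)) = (-6 + P)*(1/(2*P)) = (-6 + P)/(2*P))
-442*j(22) + Q = -221*(-6 + 22)/22 + 38 = -221*16/22 + 38 = -442*4/11 + 38 = -1768/11 + 38 = -1350/11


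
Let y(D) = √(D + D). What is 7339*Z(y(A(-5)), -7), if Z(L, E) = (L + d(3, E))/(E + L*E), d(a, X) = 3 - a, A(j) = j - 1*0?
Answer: -7339*√10/(-7*I + 7*√10) ≈ -953.12 - 301.4*I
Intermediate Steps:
A(j) = j (A(j) = j + 0 = j)
y(D) = √2*√D (y(D) = √(2*D) = √2*√D)
Z(L, E) = L/(E + E*L) (Z(L, E) = (L + (3 - 1*3))/(E + L*E) = (L + (3 - 3))/(E + E*L) = (L + 0)/(E + E*L) = L/(E + E*L))
7339*Z(y(A(-5)), -7) = 7339*((√2*√(-5))/(-7*(1 + √2*√(-5)))) = 7339*((√2*(I*√5))*(-⅐)/(1 + √2*(I*√5))) = 7339*((I*√10)*(-⅐)/(1 + I*√10)) = 7339*(-I*√10/(7*(1 + I*√10))) = -7339*I*√10/(7*(1 + I*√10))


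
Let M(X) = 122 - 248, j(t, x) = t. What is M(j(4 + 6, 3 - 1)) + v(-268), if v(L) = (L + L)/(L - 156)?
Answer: -6611/53 ≈ -124.74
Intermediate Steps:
v(L) = 2*L/(-156 + L) (v(L) = (2*L)/(-156 + L) = 2*L/(-156 + L))
M(X) = -126
M(j(4 + 6, 3 - 1)) + v(-268) = -126 + 2*(-268)/(-156 - 268) = -126 + 2*(-268)/(-424) = -126 + 2*(-268)*(-1/424) = -126 + 67/53 = -6611/53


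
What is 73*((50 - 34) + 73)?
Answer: 6497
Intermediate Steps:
73*((50 - 34) + 73) = 73*(16 + 73) = 73*89 = 6497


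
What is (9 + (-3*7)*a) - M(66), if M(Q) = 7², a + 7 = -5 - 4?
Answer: 296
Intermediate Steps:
a = -16 (a = -7 + (-5 - 4) = -7 - 9 = -16)
M(Q) = 49
(9 + (-3*7)*a) - M(66) = (9 - 3*7*(-16)) - 1*49 = (9 - 21*(-16)) - 49 = (9 + 336) - 49 = 345 - 49 = 296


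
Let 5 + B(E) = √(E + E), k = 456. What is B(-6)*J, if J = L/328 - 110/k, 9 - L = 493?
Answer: 80245/9348 - 16049*I*√3/4674 ≈ 8.5842 - 5.9473*I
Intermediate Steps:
L = -484 (L = 9 - 1*493 = 9 - 493 = -484)
B(E) = -5 + √2*√E (B(E) = -5 + √(E + E) = -5 + √(2*E) = -5 + √2*√E)
J = -16049/9348 (J = -484/328 - 110/456 = -484*1/328 - 110*1/456 = -121/82 - 55/228 = -16049/9348 ≈ -1.7168)
B(-6)*J = (-5 + √2*√(-6))*(-16049/9348) = (-5 + √2*(I*√6))*(-16049/9348) = (-5 + 2*I*√3)*(-16049/9348) = 80245/9348 - 16049*I*√3/4674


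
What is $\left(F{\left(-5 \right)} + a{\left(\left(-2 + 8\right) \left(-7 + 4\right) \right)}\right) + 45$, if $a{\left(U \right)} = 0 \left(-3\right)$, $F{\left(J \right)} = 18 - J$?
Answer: $68$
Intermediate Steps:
$a{\left(U \right)} = 0$
$\left(F{\left(-5 \right)} + a{\left(\left(-2 + 8\right) \left(-7 + 4\right) \right)}\right) + 45 = \left(\left(18 - -5\right) + 0\right) + 45 = \left(\left(18 + 5\right) + 0\right) + 45 = \left(23 + 0\right) + 45 = 23 + 45 = 68$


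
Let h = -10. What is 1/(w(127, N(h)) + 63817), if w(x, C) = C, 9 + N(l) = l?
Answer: 1/63798 ≈ 1.5674e-5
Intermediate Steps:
N(l) = -9 + l
1/(w(127, N(h)) + 63817) = 1/((-9 - 10) + 63817) = 1/(-19 + 63817) = 1/63798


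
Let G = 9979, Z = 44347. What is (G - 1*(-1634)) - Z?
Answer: -32734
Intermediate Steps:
(G - 1*(-1634)) - Z = (9979 - 1*(-1634)) - 1*44347 = (9979 + 1634) - 44347 = 11613 - 44347 = -32734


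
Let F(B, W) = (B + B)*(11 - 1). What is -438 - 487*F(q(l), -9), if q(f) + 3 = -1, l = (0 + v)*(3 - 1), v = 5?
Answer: 38522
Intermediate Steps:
l = 10 (l = (0 + 5)*(3 - 1) = 5*2 = 10)
q(f) = -4 (q(f) = -3 - 1 = -4)
F(B, W) = 20*B (F(B, W) = (2*B)*10 = 20*B)
-438 - 487*F(q(l), -9) = -438 - 9740*(-4) = -438 - 487*(-80) = -438 + 38960 = 38522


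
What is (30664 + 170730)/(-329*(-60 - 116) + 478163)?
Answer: 201394/536067 ≈ 0.37569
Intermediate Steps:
(30664 + 170730)/(-329*(-60 - 116) + 478163) = 201394/(-329*(-176) + 478163) = 201394/(57904 + 478163) = 201394/536067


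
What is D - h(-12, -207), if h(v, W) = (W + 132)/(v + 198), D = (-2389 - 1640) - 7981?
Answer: -744595/62 ≈ -12010.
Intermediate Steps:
D = -12010 (D = -4029 - 7981 = -12010)
h(v, W) = (132 + W)/(198 + v)
D - h(-12, -207) = -12010 - (132 - 207)/(198 - 12) = -12010 - (-75)/186 = -12010 - 1*(-25/62) = -12010 + 25/62 = -744595/62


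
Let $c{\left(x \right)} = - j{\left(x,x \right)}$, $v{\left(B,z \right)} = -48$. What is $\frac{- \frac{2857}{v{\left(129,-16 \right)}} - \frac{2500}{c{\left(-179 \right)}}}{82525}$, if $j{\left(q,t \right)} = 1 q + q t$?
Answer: $\frac{45574867}{63105877200} \approx 0.0007222$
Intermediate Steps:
$j{\left(q,t \right)} = q + q t$
$c{\left(x \right)} = - x \left(1 + x\right)$
$\frac{- \frac{2857}{v{\left(129,-16 \right)}} - \frac{2500}{c{\left(-179 \right)}}}{82525} = \frac{- \frac{2857}{-48} - \frac{2500}{\left(-1\right) \left(-179\right) \left(1 - 179\right)}}{82525} = \left(\left(-2857\right) \left(- \frac{1}{48}\right) - \frac{2500}{\left(-1\right) \left(-179\right) \left(-178\right)}\right) \frac{1}{82525} = \left(\frac{2857}{48} - \frac{2500}{-31862}\right) \frac{1}{82525} = \left(\frac{2857}{48} - - \frac{1250}{15931}\right) \frac{1}{82525} = \left(\frac{2857}{48} + \frac{1250}{15931}\right) \frac{1}{82525} = \frac{45574867}{764688} \cdot \frac{1}{82525} = \frac{45574867}{63105877200}$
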